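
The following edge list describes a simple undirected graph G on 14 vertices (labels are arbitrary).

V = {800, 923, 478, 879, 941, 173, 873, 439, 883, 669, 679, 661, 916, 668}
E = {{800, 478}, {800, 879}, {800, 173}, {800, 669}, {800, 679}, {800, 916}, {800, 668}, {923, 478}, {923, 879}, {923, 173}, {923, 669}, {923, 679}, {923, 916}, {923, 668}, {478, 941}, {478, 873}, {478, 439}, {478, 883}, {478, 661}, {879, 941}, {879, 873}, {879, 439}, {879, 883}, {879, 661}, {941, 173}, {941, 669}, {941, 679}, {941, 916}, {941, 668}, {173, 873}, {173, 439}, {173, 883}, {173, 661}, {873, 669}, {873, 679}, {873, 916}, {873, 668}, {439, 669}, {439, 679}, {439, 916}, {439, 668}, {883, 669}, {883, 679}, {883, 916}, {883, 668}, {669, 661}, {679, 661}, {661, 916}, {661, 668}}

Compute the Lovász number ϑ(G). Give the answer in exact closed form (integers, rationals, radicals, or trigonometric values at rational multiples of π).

7

Vertex 941 has 7 neighbors: 478, 879, 173, 669, 679, 916, 668.
Vertex 439 has 7 neighbors: 478, 879, 173, 669, 679, 916, 668.
deg(661) = 7; N(661) = {478, 879, 173, 669, 679, 916, 668}.
deg(923) = 7; N(923) = {478, 879, 173, 669, 679, 916, 668}.
G = K_{7,7}: α = 7 = χ(Ḡ), so ϑ = 7.
≈ 7.000000000 (to 9 d.p.).
Lovász sandwich 7 ≤ 7 ≤ 7: collapsed.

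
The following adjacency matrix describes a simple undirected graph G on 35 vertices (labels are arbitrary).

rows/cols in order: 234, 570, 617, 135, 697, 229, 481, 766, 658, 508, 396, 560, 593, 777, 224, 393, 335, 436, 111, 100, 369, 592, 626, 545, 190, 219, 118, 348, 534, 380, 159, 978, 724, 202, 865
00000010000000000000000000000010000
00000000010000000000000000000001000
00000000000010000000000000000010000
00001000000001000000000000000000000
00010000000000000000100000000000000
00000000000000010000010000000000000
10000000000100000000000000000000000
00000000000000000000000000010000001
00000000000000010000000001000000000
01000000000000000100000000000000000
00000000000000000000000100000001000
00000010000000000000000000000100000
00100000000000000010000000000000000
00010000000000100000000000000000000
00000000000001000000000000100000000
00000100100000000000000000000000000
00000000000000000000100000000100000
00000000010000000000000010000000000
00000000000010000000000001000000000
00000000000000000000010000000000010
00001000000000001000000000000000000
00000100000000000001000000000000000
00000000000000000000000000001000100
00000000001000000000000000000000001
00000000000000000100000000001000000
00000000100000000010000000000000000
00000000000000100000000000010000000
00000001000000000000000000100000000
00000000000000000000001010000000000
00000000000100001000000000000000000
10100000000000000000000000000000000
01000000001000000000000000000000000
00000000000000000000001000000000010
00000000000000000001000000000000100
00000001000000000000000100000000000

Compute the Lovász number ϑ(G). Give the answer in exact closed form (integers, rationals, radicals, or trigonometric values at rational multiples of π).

35*cos(pi/35)/(cos(pi/35) + 1)

N(481) = {234, 560}, |N(481)| = 2.
N(534) = {626, 190}, |N(534)| = 2.
Vertex 224 has 2 neighbors: 777, 118.
deg(335) = 2; N(335) = {369, 380}.
deg(v) = 2 for all v (|V|=35); this is C_{35}, the 35-cycle.
A has 18 distinct eigenvalues ≈ [2.0, 1.96786, 1.87247, 1.7169, 1.50614, 1.24698, 0.94774, 0.61803, 0.26847, -0.08973, -0.44504, -0.78605, -1.10179, -1.38213, -1.61803, -1.80194, -1.92793, -1.99195].
λ_max=2, λ_min=-2*cos(pi/35); ϑ = −35·λ_min/(λ_max−λ_min) = 35*cos(pi/35)/(cos(pi/35) + 1).
Numerically 17.464704027.
Sandwich: α(G)=17 ≤ ϑ(G)=35*cos(pi/35)/(cos(pi/35) + 1) ≤ χ(Ḡ)=18 (both strict).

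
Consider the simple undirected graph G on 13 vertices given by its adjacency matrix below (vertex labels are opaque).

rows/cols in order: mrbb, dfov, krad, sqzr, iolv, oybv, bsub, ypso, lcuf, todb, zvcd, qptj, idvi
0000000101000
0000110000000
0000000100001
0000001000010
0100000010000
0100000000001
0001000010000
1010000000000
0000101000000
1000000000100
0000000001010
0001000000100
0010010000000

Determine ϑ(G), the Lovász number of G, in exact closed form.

deg(krad) = 2; N(krad) = {ypso, idvi}.
deg(zvcd) = 2; N(zvcd) = {todb, qptj}.
deg(lcuf) = 2; N(lcuf) = {iolv, bsub}.
N(bsub) = {sqzr, lcuf}, |N(bsub)| = 2.
deg(v) = 2 for all v (|V|=13); the odd cycle C_{13}.
spec(A) ≈ [2.0, 1.771, 1.136, 0.241, -0.709, -1.497, -1.942] (distinct, 3 d.p.).
Lovász: ϑ = −13(-2*cos(pi/13))/(2+-(-1)*2*cos(pi/13)) = 13*cos(pi/13)/(cos(pi/13) + 1).
≈ 6.4041686 (to 7 d.p.).
6 ≤ 13*cos(pi/13)/(cos(pi/13) + 1) ≤ 7: both strict.

13*cos(pi/13)/(cos(pi/13) + 1)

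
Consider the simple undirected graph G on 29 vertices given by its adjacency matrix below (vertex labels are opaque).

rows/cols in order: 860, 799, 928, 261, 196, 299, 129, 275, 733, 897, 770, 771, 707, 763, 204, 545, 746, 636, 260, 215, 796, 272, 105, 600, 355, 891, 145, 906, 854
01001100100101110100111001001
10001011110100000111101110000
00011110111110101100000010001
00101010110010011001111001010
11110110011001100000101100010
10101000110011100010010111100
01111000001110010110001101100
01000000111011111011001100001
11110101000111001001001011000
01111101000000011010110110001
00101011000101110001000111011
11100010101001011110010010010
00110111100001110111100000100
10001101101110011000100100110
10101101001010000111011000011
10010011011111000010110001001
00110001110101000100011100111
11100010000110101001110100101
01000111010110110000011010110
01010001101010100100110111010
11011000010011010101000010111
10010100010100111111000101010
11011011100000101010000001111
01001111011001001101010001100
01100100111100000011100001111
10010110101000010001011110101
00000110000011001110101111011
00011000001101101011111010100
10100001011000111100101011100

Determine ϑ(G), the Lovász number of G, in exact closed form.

sqrt(29)

deg(733) = 14; N(733) = {860, 799, 928, 261, 299, 275, 771, 707, 763, 746, 215, 105, 355, 891}.
deg(799) = 14; N(799) = {860, 196, 129, 275, 733, 897, 771, 636, 260, 215, 796, 105, 600, 355}.
deg(545) = 14; N(545) = {860, 261, 129, 275, 897, 770, 771, 707, 763, 260, 796, 272, 891, 854}.
Vertex 261 has 14 neighbors: 928, 196, 129, 733, 897, 707, 545, 746, 215, 796, 272, 105, 891, 906.
deg(v) = 14 for all v (|V|=29); Paley(29): SR with (k,λ,μ)=(14,6,7).
The 3 distinct eigenvalues: [14.0, 2.193, -3.193].
−29·(-sqrt(29)/2 - 1/2) / ((14)−(-sqrt(29)/2 - 1/2)) = sqrt(29) = ϑ(G).
ϑ(G) ≈ 5.385164807.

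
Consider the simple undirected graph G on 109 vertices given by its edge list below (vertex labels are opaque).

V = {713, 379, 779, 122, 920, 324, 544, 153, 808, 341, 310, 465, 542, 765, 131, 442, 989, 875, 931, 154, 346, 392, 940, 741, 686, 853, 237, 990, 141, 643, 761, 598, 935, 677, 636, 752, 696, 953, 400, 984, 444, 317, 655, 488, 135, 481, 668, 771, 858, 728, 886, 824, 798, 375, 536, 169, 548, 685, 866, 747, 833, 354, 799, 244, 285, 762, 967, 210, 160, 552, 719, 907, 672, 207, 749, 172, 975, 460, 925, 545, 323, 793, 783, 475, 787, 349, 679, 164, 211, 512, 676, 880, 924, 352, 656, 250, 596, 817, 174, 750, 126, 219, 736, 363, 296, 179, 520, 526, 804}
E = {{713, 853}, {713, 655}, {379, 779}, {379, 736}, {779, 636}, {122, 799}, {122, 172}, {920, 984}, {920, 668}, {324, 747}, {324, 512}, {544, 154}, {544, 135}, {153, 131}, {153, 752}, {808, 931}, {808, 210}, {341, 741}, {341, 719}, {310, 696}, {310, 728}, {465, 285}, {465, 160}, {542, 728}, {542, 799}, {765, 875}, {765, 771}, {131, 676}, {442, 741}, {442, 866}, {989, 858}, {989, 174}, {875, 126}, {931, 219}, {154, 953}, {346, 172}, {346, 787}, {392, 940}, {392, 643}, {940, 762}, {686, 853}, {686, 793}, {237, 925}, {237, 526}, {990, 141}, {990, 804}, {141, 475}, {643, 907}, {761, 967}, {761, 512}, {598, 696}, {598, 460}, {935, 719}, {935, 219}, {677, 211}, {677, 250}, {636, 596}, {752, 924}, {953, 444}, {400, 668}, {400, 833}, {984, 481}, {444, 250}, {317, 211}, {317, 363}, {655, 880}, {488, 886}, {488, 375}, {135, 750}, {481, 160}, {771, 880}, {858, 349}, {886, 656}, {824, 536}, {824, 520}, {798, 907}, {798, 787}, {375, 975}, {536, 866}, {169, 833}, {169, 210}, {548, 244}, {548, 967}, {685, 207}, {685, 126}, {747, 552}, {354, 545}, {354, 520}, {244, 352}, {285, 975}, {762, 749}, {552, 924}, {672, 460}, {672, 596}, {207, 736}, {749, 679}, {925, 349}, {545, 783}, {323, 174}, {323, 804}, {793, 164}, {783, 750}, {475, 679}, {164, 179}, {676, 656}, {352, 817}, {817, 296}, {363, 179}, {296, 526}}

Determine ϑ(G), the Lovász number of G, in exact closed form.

109*cos(pi/109)/(cos(pi/109) + 1)

deg(787) = 2; N(787) = {346, 798}.
deg(886) = 2; N(886) = {488, 656}.
Vertex 363 has 2 neighbors: 317, 179.
deg(545) = 2; N(545) = {354, 783}.
Every vertex has degree 2 (N=109); this is C_{109}, the 109-cycle.
The 55 distinct eigenvalues: [2.0, 1.997, 1.987, 1.97, 1.947, 1.918, 1.882, 1.839, 1.791, 1.737, 1.677, 1.611, 1.54, 1.464, 1.383, 1.298, 1.208, 1.114, 1.017, 0.916, 0.812, 0.705, 0.596, 0.485, 0.372, 0.259, 0.144, 0.029, -0.086, -0.201, -0.316, -0.429, -0.541, -0.651, -0.759, -0.864, -0.967, -1.066, -1.162, -1.253, -1.341, -1.424, -1.503, -1.576, -1.645, -1.708, -1.765, -1.816, -1.861, -1.9, -1.933, -1.959, -1.979, -1.993, -1.999].
ϑ = −N·λ_min/(λ_max−λ_min) = −109·(-2*cos(pi/109))/(2−(-2*cos(pi/109))) = 109*cos(pi/109)/(cos(pi/109) + 1).
≈ 54.48868008 (to 8 d.p.).
Lovász sandwich 54 ≤ 109*cos(pi/109)/(cos(pi/109) + 1) ≤ 55: both strict.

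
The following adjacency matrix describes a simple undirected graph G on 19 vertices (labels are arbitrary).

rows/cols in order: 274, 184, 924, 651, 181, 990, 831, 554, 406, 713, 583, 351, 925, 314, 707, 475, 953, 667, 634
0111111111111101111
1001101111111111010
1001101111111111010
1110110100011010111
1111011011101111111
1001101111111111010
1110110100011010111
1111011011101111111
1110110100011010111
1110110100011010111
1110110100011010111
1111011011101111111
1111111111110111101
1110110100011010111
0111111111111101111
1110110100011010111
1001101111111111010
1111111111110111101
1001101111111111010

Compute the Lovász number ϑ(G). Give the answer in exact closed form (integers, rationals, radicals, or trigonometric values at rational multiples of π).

Vertex 651 has 12 neighbors: 274, 184, 924, 181, 990, 554, 351, 925, 707, 953, 667, 634.
deg(707) = 17; N(707) = {184, 924, 651, 181, 990, 831, 554, 406, 713, 583, 351, 925, 314, 475, 953, 667, 634}.
deg(924) = 14; N(924) = {274, 651, 181, 831, 554, 406, 713, 583, 351, 925, 314, 707, 475, 667}.
N(953) = {274, 651, 181, 831, 554, 406, 713, 583, 351, 925, 314, 707, 475, 667}, |N(953)| = 14.
Complete 5-partite, parts [7, 5, 3, 2, 2]: perfect, ϑ = α = 7.
≈ 7.0000000 (to 7 d.p.).
Check 7 ≤ 7 ≤ 7: collapsed.

7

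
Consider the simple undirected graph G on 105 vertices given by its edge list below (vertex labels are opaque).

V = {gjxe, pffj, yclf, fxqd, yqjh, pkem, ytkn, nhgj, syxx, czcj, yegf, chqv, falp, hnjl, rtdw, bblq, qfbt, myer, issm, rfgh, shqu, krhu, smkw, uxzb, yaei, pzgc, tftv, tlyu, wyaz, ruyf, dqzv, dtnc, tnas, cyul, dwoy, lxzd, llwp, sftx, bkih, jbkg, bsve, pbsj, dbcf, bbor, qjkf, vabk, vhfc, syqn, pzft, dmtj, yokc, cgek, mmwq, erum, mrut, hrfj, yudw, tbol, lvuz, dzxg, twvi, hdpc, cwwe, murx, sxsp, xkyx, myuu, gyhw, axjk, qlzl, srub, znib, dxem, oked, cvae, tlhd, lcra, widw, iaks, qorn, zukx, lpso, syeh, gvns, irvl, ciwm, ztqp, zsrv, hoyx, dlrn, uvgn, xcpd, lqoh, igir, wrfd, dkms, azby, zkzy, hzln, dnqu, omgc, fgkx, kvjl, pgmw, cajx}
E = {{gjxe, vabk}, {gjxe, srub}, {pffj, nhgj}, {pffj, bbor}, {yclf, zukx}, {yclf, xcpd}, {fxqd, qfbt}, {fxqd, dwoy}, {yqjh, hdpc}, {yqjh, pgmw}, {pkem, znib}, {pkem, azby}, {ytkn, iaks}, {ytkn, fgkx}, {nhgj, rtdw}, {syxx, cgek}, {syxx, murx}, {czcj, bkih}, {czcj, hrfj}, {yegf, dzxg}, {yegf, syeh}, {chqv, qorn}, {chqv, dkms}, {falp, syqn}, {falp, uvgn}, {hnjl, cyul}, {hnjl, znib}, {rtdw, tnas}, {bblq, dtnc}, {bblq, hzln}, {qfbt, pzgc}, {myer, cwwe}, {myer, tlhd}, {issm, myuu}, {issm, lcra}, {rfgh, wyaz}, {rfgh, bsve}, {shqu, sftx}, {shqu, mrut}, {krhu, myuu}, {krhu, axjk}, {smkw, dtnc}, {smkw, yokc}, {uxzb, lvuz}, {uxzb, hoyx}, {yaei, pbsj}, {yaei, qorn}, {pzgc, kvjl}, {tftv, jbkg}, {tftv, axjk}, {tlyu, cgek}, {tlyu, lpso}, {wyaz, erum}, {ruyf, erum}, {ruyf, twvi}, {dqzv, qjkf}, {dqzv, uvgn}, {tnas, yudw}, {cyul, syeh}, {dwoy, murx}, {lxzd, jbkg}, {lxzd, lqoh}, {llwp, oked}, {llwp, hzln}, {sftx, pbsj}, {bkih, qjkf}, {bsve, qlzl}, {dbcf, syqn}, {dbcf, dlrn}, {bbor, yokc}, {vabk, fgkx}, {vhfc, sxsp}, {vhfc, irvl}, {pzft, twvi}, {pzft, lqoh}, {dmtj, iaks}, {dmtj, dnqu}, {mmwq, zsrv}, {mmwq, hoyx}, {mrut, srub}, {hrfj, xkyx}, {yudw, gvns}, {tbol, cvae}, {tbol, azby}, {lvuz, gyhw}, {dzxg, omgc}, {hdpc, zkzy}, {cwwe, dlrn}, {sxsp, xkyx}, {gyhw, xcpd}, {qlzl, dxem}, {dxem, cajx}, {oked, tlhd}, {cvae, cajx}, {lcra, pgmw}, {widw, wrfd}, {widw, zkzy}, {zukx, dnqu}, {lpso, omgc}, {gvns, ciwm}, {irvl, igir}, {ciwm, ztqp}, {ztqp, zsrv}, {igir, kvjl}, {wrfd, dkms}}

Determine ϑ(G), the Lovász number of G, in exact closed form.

105*cos(pi/105)/(cos(pi/105) + 1)

Vertex bblq has 2 neighbors: dtnc, hzln.
deg(zkzy) = 2; N(zkzy) = {hdpc, widw}.
deg(llwp) = 2; N(llwp) = {oked, hzln}.
N(yqjh) = {hdpc, pgmw}, |N(yqjh)| = 2.
105-vertex 2-regular graph: the odd cycle C_{105}.
spec(A) ≈ [2.0, 1.9964, 1.9857, 1.9679, 1.943, 1.9111, 1.8725, 1.8271, 1.7752, 1.7169, 1.6525, 1.5821, 1.5061, 1.4248, 1.3383, 1.247, 1.1512, 1.0514, 0.9477, 0.8407, 0.7307, 0.618, 0.5032, 0.3865, 0.2685, 0.1495, 0.0299, -0.0897, -0.2091, -0.3276, -0.445, -0.5609, -0.6747, -0.7861, -0.8946, -1.0, -1.1018, -1.1996, -1.2932, -1.3821, -1.4661, -1.5448, -1.618, -1.6854, -1.7468, -1.8019, -1.8506, -1.8927, -1.9279, -1.9563, -1.9777, -1.9919, -1.9991] (distinct, 4 d.p.).
Lovász: ϑ = −105(-2*cos(pi/105))/(2+-(-1)*2*cos(pi/105)) = 105*cos(pi/105)/(cos(pi/105) + 1).
ϑ(G) ≈ 52.488248718.
Check 52 ≤ 105*cos(pi/105)/(cos(pi/105) + 1) ≤ 53: both strict.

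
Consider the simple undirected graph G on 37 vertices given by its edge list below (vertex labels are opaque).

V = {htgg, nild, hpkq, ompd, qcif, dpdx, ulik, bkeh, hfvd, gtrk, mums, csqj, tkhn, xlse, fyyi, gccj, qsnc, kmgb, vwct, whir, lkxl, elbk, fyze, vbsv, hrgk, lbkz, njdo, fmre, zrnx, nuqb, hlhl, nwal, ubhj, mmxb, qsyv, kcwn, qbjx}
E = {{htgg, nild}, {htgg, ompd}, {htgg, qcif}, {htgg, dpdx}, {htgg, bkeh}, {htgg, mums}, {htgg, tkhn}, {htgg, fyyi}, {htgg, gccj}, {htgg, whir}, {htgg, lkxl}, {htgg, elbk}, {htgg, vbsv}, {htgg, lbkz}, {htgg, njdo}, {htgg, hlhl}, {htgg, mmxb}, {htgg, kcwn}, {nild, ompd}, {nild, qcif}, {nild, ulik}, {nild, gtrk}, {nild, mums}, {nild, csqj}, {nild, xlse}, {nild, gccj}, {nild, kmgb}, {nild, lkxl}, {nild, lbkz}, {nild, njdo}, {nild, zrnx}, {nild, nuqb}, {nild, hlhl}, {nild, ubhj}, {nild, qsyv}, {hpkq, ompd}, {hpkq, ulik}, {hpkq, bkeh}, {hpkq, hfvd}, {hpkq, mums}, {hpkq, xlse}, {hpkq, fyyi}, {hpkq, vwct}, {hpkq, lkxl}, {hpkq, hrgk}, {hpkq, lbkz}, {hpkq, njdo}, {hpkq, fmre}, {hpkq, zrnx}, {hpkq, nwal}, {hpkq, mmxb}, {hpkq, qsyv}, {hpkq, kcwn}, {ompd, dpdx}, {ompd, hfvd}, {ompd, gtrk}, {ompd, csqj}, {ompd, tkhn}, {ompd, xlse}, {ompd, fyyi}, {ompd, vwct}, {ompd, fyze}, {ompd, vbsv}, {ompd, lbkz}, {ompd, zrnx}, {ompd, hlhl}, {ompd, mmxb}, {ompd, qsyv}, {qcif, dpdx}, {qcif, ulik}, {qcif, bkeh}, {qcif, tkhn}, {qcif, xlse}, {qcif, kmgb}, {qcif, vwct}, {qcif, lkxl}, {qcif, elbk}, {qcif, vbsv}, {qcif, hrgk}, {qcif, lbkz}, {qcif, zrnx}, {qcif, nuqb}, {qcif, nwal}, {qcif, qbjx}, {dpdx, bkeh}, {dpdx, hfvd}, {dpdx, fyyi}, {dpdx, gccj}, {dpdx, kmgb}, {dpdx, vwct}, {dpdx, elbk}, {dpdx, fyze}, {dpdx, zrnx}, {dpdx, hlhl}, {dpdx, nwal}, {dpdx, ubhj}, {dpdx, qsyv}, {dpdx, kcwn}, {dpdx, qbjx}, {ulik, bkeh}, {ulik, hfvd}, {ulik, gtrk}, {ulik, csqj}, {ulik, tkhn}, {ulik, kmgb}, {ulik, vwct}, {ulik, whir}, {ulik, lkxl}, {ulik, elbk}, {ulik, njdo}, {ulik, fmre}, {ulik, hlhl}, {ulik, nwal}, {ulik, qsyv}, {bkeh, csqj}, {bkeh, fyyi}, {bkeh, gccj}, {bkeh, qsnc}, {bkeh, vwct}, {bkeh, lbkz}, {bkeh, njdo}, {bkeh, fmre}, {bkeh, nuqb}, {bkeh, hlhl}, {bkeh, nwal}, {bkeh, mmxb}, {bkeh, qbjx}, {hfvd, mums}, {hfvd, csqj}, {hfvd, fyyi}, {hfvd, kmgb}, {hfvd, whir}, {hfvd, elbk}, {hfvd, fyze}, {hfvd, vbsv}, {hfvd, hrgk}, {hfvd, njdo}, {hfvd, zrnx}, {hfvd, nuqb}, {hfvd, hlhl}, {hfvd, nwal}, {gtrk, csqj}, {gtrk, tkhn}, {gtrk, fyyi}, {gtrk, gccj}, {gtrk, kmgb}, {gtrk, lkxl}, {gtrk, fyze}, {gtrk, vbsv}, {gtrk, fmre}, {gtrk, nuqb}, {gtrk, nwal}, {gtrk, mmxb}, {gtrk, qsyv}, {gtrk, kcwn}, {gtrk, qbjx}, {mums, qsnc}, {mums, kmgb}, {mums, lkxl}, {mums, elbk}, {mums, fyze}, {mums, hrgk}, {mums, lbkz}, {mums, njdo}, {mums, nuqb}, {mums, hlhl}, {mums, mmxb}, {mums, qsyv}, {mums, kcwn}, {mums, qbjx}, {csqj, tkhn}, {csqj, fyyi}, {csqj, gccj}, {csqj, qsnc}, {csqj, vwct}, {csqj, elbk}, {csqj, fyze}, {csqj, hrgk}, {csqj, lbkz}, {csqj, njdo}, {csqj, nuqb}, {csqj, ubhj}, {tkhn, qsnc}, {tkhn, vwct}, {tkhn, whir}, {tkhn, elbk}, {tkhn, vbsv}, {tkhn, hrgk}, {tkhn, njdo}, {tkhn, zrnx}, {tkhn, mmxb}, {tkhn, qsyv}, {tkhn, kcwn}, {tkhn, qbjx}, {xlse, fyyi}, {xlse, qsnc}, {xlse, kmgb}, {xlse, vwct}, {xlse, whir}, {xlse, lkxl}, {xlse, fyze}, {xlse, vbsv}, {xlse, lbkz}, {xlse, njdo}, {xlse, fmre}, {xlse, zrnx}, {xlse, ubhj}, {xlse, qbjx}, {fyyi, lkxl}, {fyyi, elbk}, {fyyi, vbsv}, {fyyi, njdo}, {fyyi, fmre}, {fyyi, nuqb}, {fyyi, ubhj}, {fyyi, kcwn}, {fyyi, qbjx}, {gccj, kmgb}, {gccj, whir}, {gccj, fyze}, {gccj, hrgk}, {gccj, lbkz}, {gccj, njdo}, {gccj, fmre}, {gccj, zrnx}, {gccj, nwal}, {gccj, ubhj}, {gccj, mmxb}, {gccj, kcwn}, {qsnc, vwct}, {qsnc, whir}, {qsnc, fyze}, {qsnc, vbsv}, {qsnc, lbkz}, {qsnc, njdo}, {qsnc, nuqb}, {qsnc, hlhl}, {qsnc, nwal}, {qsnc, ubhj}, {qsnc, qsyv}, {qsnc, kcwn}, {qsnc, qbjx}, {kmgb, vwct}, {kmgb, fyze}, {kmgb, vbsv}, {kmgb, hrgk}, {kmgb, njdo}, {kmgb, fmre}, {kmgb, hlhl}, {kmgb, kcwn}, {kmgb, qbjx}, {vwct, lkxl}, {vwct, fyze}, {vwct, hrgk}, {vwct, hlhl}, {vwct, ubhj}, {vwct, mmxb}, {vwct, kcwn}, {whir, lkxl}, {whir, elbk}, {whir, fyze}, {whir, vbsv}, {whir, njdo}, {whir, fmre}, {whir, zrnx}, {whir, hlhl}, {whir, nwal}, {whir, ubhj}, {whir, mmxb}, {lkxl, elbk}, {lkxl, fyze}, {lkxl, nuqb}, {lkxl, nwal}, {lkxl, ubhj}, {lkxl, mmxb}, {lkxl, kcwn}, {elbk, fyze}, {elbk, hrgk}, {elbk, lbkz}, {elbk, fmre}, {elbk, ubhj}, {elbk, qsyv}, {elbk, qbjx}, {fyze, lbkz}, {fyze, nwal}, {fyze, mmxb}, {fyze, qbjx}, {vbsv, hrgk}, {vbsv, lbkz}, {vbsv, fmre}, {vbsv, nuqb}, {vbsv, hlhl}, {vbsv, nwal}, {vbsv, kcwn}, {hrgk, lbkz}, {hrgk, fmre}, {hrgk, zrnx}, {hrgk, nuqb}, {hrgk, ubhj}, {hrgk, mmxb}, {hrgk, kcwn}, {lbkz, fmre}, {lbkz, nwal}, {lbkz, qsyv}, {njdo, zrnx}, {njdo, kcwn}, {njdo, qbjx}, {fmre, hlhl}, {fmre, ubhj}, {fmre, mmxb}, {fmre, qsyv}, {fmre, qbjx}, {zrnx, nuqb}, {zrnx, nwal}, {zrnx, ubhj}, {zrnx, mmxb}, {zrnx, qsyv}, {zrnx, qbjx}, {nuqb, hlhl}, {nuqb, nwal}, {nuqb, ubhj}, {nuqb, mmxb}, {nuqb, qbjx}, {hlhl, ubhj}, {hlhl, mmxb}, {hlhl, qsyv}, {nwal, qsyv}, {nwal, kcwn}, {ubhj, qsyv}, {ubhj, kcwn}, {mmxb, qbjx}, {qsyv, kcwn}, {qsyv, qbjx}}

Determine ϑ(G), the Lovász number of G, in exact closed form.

sqrt(37)

Vertex njdo has 18 neighbors: htgg, nild, hpkq, ulik, bkeh, hfvd, mums, csqj, tkhn, xlse, fyyi, gccj, qsnc, kmgb, whir, zrnx, kcwn, qbjx.
deg(qbjx) = 18; N(qbjx) = {qcif, dpdx, bkeh, gtrk, mums, tkhn, xlse, fyyi, qsnc, kmgb, elbk, fyze, njdo, fmre, zrnx, nuqb, mmxb, qsyv}.
N(lkxl) = {htgg, nild, hpkq, qcif, ulik, gtrk, mums, xlse, fyyi, vwct, whir, elbk, fyze, nuqb, nwal, ubhj, mmxb, kcwn}, |N(lkxl)| = 18.
Vertex xlse has 18 neighbors: nild, hpkq, ompd, qcif, fyyi, qsnc, kmgb, vwct, whir, lkxl, fyze, vbsv, lbkz, njdo, fmre, zrnx, ubhj, qbjx.
G on 37 vertices is 18-regular; strongly regular (37,18,8,9).
The 3 distinct eigenvalues: [18.0, 2.541, -3.541].
Lovász (edge-transitive): ϑ = −37·(-sqrt(37)/2 - 1/2)/((18)−(-sqrt(37)/2 - 1/2)) = sqrt(37).
≈ 6.082762530 (to 9 d.p.).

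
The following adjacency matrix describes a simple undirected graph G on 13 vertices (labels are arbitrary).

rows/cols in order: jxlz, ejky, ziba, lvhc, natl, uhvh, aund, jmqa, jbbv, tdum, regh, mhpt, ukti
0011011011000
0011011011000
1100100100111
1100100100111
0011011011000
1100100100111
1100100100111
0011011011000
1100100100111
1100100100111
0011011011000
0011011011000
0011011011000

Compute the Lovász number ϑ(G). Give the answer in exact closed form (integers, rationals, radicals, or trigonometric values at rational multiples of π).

7

N(jbbv) = {jxlz, ejky, natl, jmqa, regh, mhpt, ukti}, |N(jbbv)| = 7.
Vertex aund has 7 neighbors: jxlz, ejky, natl, jmqa, regh, mhpt, ukti.
deg(lvhc) = 7; N(lvhc) = {jxlz, ejky, natl, jmqa, regh, mhpt, ukti}.
N(ziba) = {jxlz, ejky, natl, jmqa, regh, mhpt, ukti}, |N(ziba)| = 7.
K_{7,6} (perfect); ϑ(G) = α(G) = max{7,6} = 7.
≈ 7.000000 (to 6 d.p.).
Check 7 ≤ 7 ≤ 7: collapsed.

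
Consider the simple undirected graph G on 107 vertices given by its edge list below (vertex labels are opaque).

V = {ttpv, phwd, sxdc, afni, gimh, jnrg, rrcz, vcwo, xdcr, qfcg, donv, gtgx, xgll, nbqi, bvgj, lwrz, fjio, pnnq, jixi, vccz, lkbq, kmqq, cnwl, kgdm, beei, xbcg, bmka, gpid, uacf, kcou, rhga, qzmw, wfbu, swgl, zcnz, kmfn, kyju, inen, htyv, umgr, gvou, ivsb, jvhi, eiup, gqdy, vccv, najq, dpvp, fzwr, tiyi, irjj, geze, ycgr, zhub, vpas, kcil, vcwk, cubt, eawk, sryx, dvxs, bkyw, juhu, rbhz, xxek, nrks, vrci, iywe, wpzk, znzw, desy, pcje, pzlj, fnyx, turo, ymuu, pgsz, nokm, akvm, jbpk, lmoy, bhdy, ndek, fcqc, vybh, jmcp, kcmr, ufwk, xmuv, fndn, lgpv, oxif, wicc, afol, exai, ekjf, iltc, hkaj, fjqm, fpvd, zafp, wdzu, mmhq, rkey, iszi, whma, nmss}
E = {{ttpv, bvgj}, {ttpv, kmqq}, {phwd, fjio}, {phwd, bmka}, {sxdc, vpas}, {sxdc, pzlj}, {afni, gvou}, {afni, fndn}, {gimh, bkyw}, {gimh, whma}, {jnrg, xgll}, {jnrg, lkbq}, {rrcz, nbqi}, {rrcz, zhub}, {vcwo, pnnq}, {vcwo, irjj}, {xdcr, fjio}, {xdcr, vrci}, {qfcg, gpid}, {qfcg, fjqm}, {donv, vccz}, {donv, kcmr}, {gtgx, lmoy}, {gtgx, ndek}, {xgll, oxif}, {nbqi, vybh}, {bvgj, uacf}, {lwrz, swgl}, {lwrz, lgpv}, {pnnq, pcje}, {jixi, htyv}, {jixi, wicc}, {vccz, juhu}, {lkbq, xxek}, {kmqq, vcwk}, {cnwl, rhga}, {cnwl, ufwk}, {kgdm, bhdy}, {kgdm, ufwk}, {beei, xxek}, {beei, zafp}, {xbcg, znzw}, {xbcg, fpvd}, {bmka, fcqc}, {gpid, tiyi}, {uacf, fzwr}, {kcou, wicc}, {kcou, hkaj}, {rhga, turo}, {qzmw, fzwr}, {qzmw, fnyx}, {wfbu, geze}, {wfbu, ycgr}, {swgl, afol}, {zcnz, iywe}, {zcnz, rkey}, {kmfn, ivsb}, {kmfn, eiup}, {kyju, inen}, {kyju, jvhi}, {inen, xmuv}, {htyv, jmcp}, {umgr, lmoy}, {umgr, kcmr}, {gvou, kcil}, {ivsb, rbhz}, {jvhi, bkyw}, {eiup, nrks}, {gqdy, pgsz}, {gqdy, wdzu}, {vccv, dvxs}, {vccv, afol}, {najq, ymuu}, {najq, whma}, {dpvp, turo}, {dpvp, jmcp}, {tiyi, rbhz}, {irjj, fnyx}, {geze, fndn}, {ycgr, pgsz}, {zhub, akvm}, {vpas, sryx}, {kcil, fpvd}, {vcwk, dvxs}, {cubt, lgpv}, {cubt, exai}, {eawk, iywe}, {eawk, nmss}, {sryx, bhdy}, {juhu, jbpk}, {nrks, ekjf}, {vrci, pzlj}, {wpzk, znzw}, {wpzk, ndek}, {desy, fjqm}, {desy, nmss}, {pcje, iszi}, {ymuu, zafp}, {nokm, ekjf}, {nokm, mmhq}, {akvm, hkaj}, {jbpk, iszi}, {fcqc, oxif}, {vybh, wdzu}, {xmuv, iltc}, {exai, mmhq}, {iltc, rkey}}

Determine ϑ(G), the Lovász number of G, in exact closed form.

107*cos(pi/107)/(cos(pi/107) + 1)

N(mmhq) = {nokm, exai}, |N(mmhq)| = 2.
Vertex umgr has 2 neighbors: lmoy, kcmr.
N(vccv) = {dvxs, afol}, |N(vccv)| = 2.
N(iywe) = {zcnz, eawk}, |N(iywe)| = 2.
deg(v) = 2 for all v (|V|=107); connected 2-regular on 107 ⇒ C_{107}.
A has 54 distinct eigenvalues ≈ [2.0, 1.9966, 1.9862, 1.969, 1.9451, 1.9144, 1.8771, 1.8334, 1.7833, 1.7271, 1.665, 1.5971, 1.5237, 1.445, 1.3614, 1.273, 1.1803, 1.0835, 0.983, 0.8791, 0.7721, 0.6625, 0.5506, 0.4369, 0.3216, 0.2052, 0.0881, -0.0294, -0.1467, -0.2635, -0.3794, -0.494, -0.6069, -0.7176, -0.826, -0.9314, -1.0337, -1.1324, -1.2272, -1.3178, -1.4038, -1.485, -1.561, -1.6317, -1.6968, -1.756, -1.8092, -1.8561, -1.8966, -1.9306, -1.9579, -1.9785, -1.9922, -1.9991].
λ_max=2, λ_min=-2*cos(pi/107); ϑ = −107·λ_min/(λ_max−λ_min) = 107*cos(pi/107)/(cos(pi/107) + 1).
Numerically 53.4884684.
Sandwich: α(G)=53 ≤ ϑ(G)=107*cos(pi/107)/(cos(pi/107) + 1) ≤ χ(Ḡ)=54 (both strict).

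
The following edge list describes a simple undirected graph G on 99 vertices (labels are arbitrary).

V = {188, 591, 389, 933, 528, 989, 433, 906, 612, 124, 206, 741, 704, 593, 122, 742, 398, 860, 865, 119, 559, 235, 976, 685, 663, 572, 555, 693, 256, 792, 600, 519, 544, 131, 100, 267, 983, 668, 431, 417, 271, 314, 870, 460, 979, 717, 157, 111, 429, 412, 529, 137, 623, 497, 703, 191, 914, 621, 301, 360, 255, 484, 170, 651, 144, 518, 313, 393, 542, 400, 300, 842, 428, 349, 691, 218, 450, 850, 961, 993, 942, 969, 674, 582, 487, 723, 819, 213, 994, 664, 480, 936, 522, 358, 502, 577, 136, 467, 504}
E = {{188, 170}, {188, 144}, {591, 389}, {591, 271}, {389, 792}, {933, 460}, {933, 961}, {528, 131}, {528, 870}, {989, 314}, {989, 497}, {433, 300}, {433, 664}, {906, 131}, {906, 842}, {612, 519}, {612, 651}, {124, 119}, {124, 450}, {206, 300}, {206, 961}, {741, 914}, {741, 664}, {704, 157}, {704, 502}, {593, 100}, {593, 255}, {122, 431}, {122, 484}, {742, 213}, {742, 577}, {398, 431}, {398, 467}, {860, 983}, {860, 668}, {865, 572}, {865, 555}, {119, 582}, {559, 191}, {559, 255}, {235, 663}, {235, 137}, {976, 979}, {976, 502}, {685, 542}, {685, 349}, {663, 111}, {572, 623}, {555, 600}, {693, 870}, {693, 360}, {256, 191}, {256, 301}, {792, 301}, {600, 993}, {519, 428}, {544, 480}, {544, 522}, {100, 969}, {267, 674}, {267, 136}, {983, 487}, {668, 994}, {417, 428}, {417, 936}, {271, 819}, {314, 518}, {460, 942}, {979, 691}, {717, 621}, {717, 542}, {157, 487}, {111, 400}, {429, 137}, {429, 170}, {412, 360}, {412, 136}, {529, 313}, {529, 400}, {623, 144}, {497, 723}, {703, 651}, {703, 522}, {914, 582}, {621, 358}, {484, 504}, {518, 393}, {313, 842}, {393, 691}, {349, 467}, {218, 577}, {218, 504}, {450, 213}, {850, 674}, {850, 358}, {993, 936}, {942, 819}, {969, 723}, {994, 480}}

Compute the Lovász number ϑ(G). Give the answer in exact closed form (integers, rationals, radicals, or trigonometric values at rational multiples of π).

99*cos(pi/99)/(cos(pi/99) + 1)

Vertex 528 has 2 neighbors: 131, 870.
Vertex 559 has 2 neighbors: 191, 255.
Vertex 668 has 2 neighbors: 860, 994.
N(979) = {976, 691}, |N(979)| = 2.
deg(v) = 2 for all v (|V|=99); connected 2-regular on 99 ⇒ C_{99}.
spec(A) ≈ [2.0, 1.99597, 1.98391, 1.96386, 1.9359, 1.90014, 1.85674, 1.80585, 1.7477, 1.68251, 1.61054, 1.53209, 1.44747, 1.35702, 1.26111, 1.16011, 1.05445, 0.94454, 0.83083, 0.71377, 0.59384, 0.47152, 0.3473, 0.22168, 0.09516, -0.03173, -0.1585, -0.28463, -0.40961, -0.53295, -0.65414, -0.77269, -0.88813, -1.0, -1.10784, -1.21122, -1.30972, -1.40295, -1.49053, -1.57211, -1.64735, -1.71597, -1.77767, -1.83222, -1.87939, -1.91899, -1.95086, -1.97488, -1.99094, -1.99899] (distinct, 5 d.p.).
With N=99: ϑ(G) = 99·(-(-1)*2*cos(pi/99))/(2−(-2*cos(pi/99))) = 99*cos(pi/99)/(cos(pi/99) + 1).
ϑ(G) ≈ 49.48753629.
Lovász sandwich 49 ≤ 99*cos(pi/99)/(cos(pi/99) + 1) ≤ 50: both strict.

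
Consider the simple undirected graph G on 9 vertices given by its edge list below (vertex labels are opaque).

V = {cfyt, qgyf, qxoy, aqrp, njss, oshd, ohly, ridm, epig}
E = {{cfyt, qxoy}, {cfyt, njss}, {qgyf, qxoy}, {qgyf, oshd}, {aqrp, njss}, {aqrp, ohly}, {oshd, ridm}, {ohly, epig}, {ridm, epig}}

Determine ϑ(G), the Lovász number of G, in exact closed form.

N(ohly) = {aqrp, epig}, |N(ohly)| = 2.
deg(qxoy) = 2; N(qxoy) = {cfyt, qgyf}.
deg(njss) = 2; N(njss) = {cfyt, aqrp}.
deg(cfyt) = 2; N(cfyt) = {qxoy, njss}.
deg(v) = 2 for all v (|V|=9); a single 9-cycle (edge-transitive).
The 5 distinct eigenvalues: [2.0, 1.532089, 0.347296, -1.0, -1.879385].
λ_max=2, λ_min=-2*cos(pi/9); ϑ = −9·λ_min/(λ_max−λ_min) = 9*cos(pi/9)/(cos(pi/9) + 1).
Numerically 4.36008958.
Lovász sandwich 4 ≤ 9*cos(pi/9)/(cos(pi/9) + 1) ≤ 5: both strict.

9*cos(pi/9)/(cos(pi/9) + 1)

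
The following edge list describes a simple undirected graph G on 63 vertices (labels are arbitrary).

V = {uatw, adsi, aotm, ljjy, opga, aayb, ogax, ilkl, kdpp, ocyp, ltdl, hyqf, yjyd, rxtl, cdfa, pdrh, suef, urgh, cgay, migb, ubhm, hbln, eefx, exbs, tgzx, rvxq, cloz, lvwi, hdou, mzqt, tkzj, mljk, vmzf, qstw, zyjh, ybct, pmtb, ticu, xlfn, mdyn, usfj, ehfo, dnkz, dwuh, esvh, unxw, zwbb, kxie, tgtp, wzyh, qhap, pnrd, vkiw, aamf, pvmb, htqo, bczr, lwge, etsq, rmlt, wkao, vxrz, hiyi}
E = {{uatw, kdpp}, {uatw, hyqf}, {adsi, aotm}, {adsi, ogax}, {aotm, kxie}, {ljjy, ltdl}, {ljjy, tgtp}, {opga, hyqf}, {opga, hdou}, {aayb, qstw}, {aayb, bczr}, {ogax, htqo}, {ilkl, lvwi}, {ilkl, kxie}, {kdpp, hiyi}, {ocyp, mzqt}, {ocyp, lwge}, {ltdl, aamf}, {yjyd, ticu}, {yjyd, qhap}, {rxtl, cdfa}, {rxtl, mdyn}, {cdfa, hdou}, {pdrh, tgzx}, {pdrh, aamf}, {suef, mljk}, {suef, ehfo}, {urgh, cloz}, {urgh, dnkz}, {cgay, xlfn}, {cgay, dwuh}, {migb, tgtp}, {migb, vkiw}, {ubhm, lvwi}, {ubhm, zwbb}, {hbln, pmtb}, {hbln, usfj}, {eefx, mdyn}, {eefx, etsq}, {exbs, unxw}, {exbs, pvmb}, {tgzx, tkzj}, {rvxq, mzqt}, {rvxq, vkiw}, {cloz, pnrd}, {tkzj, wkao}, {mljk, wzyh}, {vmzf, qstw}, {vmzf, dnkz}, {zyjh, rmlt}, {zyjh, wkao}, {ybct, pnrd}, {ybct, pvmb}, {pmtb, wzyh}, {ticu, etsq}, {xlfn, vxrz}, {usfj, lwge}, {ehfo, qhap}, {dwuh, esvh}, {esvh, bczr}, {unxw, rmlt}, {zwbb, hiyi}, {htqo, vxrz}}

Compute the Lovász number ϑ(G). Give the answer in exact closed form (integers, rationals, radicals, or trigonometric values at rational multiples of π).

N(ogax) = {adsi, htqo}, |N(ogax)| = 2.
deg(urgh) = 2; N(urgh) = {cloz, dnkz}.
Vertex aotm has 2 neighbors: adsi, kxie.
N(pdrh) = {tgzx, aamf}, |N(pdrh)| = 2.
Every vertex has degree 2 (N=63); connected 2-regular on 63 ⇒ C_{63}.
The 32 distinct eigenvalues: [2.0, 1.9901, 1.9603, 1.9111, 1.843, 1.7564, 1.6525, 1.5321, 1.3965, 1.247, 1.0851, 0.9124, 0.7307, 0.5417, 0.3473, 0.1495, -0.0499, -0.2487, -0.445, -0.637, -0.8226, -1.0, -1.1675, -1.3234, -1.4661, -1.5943, -1.7066, -1.8019, -1.8794, -1.9382, -1.9777, -1.9975].
With N=63: ϑ(G) = 63·(-(-1)*2*cos(pi/63))/(2−(-2*cos(pi/63))) = 63*cos(pi/63)/(cos(pi/63) + 1).
ϑ(G) ≈ 31.48041.
Lovász sandwich 31 ≤ 63*cos(pi/63)/(cos(pi/63) + 1) ≤ 32: both strict.

63*cos(pi/63)/(cos(pi/63) + 1)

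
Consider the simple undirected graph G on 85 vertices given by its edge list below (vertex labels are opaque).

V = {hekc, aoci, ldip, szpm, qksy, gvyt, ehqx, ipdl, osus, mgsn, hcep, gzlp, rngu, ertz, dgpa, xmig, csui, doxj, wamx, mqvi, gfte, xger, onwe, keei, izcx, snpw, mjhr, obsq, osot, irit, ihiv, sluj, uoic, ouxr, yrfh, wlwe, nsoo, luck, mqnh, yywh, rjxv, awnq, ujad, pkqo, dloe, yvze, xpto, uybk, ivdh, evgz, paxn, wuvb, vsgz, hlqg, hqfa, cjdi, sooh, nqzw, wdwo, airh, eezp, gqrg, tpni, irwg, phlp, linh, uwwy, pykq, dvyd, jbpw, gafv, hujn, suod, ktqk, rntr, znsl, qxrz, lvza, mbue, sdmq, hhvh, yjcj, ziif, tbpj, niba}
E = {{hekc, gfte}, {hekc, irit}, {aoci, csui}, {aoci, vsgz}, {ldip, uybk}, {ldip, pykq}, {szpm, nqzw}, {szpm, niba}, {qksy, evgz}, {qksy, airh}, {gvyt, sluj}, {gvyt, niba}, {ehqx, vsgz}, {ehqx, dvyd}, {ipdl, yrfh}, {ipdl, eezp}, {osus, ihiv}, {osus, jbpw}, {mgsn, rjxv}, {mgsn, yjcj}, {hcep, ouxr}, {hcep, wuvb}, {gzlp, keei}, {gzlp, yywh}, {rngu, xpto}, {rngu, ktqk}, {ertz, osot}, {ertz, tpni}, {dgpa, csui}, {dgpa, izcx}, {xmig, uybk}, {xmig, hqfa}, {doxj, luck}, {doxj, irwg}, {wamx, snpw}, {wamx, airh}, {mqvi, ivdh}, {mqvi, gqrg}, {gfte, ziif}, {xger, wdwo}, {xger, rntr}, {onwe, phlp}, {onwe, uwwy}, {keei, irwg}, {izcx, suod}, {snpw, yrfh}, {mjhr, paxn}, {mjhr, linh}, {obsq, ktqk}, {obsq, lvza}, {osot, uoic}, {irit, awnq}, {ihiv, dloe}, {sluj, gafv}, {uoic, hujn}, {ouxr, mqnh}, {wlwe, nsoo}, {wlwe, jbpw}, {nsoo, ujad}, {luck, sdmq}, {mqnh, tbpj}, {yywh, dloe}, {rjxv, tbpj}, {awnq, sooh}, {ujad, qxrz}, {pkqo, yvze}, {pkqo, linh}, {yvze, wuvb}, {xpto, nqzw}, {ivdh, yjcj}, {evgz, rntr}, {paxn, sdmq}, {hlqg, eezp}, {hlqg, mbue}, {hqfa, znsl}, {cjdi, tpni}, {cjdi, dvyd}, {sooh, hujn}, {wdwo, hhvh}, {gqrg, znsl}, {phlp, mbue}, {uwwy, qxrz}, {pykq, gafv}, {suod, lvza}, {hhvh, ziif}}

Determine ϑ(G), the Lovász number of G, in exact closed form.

N(wuvb) = {hcep, yvze}, |N(wuvb)| = 2.
deg(izcx) = 2; N(izcx) = {dgpa, suod}.
deg(eezp) = 2; N(eezp) = {ipdl, hlqg}.
Vertex xpto has 2 neighbors: rngu, nqzw.
Regular of degree 2 on 85 vertices: the odd cycle C_{85}.
A has 43 distinct eigenvalues ≈ [2.0, 1.99454, 1.97818, 1.95102, 1.91321, 1.86494, 1.80649, 1.73818, 1.66037, 1.57349, 1.47802, 1.37447, 1.26342, 1.14547, 1.02126, 0.89148, 0.75682, 0.61803, 0.47587, 0.33111, 0.18454, 0.03696, -0.11082, -0.258, -0.40376, -0.54733, -0.6879, -0.82471, -0.95702, -1.08411, -1.20527, -1.31985, -1.42722, -1.5268, -1.61803, -1.70043, -1.77355, -1.83697, -1.89037, -1.93344, -1.96595, -1.98772, -1.99863].
−85·(-2*cos(pi/85)) / ((2)−(-2*cos(pi/85))) = 85*cos(pi/85)/(cos(pi/85) + 1) = ϑ(G).
= 42.48548257… (decimal).
α=42, χ(Ḡ)=43; ϑ=85*cos(pi/85)/(cos(pi/85) + 1) lies between (both strict).

85*cos(pi/85)/(cos(pi/85) + 1)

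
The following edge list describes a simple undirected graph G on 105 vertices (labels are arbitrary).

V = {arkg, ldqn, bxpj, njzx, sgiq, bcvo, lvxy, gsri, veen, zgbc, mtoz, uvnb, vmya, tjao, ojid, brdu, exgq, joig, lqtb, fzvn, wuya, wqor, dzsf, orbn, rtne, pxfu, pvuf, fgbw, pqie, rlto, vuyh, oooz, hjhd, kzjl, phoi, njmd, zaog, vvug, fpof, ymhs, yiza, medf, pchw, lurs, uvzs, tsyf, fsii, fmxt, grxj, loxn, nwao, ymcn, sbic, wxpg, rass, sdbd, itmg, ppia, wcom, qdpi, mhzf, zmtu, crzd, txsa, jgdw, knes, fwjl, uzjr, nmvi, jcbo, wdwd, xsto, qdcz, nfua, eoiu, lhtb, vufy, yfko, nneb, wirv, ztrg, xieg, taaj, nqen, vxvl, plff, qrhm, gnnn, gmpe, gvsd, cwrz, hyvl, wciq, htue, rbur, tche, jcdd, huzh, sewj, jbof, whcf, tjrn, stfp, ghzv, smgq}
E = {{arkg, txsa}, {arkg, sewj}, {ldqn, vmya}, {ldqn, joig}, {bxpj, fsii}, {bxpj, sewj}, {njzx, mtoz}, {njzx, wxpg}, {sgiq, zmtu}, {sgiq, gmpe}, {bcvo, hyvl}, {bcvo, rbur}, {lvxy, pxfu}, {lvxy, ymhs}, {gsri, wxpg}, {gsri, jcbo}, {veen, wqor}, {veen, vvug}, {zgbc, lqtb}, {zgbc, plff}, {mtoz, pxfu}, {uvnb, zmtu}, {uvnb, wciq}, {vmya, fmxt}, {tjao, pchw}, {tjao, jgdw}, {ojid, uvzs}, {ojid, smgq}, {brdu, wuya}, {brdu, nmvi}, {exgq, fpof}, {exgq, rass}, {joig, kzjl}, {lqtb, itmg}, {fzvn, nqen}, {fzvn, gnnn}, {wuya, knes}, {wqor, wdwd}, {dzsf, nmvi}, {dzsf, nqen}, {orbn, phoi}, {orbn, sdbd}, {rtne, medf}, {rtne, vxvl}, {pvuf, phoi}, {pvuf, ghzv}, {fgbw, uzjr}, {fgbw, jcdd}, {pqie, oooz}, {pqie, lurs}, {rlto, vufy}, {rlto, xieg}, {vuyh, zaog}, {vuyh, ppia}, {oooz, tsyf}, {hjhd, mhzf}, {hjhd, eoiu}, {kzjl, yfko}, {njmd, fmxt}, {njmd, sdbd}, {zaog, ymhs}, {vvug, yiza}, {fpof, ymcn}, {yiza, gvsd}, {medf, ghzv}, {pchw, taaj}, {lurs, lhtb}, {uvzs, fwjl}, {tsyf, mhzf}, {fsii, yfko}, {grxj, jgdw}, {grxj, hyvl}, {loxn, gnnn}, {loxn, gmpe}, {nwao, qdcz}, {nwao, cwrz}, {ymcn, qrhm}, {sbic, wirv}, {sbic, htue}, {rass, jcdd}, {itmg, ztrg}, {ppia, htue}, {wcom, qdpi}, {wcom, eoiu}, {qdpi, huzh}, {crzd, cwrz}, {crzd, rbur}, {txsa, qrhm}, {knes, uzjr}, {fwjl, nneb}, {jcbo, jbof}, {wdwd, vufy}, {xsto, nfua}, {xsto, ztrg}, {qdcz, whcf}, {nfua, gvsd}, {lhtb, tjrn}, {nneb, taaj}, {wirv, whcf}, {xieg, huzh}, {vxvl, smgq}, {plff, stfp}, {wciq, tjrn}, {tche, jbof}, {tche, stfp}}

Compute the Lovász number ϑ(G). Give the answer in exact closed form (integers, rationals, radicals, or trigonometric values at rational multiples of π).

deg(uvnb) = 2; N(uvnb) = {zmtu, wciq}.
deg(xsto) = 2; N(xsto) = {nfua, ztrg}.
N(veen) = {wqor, vvug}, |N(veen)| = 2.
Vertex jgdw has 2 neighbors: tjao, grxj.
105-vertex 2-regular graph: the odd cycle C_{105}.
A has 53 distinct eigenvalues ≈ [2.0, 1.9964, 1.9857, 1.9679, 1.943, 1.9111, 1.8725, 1.8271, 1.7752, 1.7169, 1.6525, 1.5821, 1.5061, 1.4248, 1.3383, 1.247, 1.1512, 1.0514, 0.9477, 0.8407, 0.7307, 0.618, 0.5032, 0.3865, 0.2685, 0.1495, 0.0299, -0.0897, -0.2091, -0.3276, -0.445, -0.5609, -0.6747, -0.7861, -0.8946, -1.0, -1.1018, -1.1996, -1.2932, -1.3821, -1.4661, -1.5448, -1.618, -1.6854, -1.7468, -1.8019, -1.8506, -1.8927, -1.9279, -1.9563, -1.9777, -1.9919, -1.9991].
−105·(-2*cos(pi/105)) / ((2)−(-2*cos(pi/105))) = 105*cos(pi/105)/(cos(pi/105) + 1) = ϑ(G).
= 52.488248718… (decimal).
52 ≤ 105*cos(pi/105)/(cos(pi/105) + 1) ≤ 53: both strict.

105*cos(pi/105)/(cos(pi/105) + 1)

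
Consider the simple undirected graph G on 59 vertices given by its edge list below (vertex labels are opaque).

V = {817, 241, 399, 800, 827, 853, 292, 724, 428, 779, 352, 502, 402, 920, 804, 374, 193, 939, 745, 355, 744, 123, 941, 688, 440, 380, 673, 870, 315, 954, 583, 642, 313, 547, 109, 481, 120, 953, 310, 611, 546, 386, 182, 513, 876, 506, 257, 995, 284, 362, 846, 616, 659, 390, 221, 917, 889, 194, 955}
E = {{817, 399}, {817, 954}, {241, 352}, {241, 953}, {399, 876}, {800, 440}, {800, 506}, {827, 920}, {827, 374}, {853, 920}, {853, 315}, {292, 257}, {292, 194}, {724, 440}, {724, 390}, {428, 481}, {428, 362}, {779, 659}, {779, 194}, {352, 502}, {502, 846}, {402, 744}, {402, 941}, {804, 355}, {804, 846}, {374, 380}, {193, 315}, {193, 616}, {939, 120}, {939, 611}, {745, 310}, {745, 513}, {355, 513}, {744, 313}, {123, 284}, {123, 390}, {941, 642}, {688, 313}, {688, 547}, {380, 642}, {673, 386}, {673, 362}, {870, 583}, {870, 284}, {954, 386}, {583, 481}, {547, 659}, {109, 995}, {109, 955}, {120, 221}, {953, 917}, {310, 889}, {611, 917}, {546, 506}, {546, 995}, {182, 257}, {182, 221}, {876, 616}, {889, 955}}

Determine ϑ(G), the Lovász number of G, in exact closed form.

59*cos(pi/59)/(cos(pi/59) + 1)

deg(315) = 2; N(315) = {853, 193}.
N(123) = {284, 390}, |N(123)| = 2.
Vertex 182 has 2 neighbors: 257, 221.
N(583) = {870, 481}, |N(583)| = 2.
59-vertex 2-regular graph: connected 2-regular on 59 ⇒ C_{59}.
Distinct eigenvalues (to 4 d.p.): [2.0, 1.9887, 1.9548, 1.8988, 1.8213, 1.7231, 1.6054, 1.4695, 1.317, 1.1496, 0.9691, 0.7776, 0.5774, 0.3706, 0.1596, -0.0532, -0.2655, -0.4747, -0.6785, -0.8746, -1.0608, -1.235, -1.3953, -1.5397, -1.6666, -1.7747, -1.8627, -1.9295, -1.9745, -1.9972].
Lovász (edge-transitive): ϑ = −59·(-2*cos(pi/59))/((2)−(-2*cos(pi/59))) = 59*cos(pi/59)/(cos(pi/59) + 1).
Numerically 29.479079936.
Sandwich: α(G)=29 ≤ ϑ(G)=59*cos(pi/59)/(cos(pi/59) + 1) ≤ χ(Ḡ)=30 (both strict).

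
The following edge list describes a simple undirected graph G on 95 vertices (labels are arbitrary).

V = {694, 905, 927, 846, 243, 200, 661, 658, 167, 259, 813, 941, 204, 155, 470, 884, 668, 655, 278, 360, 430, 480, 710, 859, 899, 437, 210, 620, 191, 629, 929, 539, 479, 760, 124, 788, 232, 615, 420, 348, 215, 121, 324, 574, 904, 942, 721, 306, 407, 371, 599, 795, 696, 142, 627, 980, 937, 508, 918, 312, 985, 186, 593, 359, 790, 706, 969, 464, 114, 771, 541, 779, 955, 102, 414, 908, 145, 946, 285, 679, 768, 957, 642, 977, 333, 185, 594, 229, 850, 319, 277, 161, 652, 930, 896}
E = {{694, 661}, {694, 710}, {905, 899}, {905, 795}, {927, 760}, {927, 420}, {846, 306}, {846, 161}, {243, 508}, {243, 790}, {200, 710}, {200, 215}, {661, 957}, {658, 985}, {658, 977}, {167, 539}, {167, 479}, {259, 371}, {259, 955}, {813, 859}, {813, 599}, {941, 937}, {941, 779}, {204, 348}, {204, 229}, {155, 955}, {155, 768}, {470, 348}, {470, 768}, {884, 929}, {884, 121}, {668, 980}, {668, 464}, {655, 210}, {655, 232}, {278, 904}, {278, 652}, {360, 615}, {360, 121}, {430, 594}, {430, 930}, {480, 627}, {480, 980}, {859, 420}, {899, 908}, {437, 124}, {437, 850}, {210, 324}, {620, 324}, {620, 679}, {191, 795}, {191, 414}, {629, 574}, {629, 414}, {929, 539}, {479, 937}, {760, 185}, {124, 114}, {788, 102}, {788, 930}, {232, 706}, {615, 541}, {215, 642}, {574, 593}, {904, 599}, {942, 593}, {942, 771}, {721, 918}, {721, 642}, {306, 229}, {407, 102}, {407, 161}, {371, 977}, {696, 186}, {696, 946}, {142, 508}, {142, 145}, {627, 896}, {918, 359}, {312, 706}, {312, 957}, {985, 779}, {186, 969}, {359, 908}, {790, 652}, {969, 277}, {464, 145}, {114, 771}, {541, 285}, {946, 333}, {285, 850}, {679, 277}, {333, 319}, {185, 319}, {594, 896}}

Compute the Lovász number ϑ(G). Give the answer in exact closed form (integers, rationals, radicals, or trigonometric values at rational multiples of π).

N(324) = {210, 620}, |N(324)| = 2.
deg(929) = 2; N(929) = {884, 539}.
deg(360) = 2; N(360) = {615, 121}.
Vertex 277 has 2 neighbors: 969, 679.
95-vertex 2-regular graph: a single 95-cycle (edge-transitive).
A has 48 distinct eigenvalues ≈ [2.0, 1.9956, 1.9825, 1.9608, 1.9304, 1.8916, 1.8446, 1.7895, 1.7265, 1.656, 1.5783, 1.4936, 1.4025, 1.3052, 1.2022, 1.0939, 0.9808, 0.8635, 0.7424, 0.618, 0.491, 0.3618, 0.231, 0.0992, -0.0331, -0.1652, -0.2965, -0.4266, -0.5548, -0.6806, -0.8034, -0.9227, -1.0379, -1.1487, -1.2544, -1.3546, -1.4489, -1.5368, -1.618, -1.6922, -1.7589, -1.818, -1.8691, -1.9121, -1.9467, -1.9727, -1.9902, -1.9989].
λ_max=2, λ_min=-2*cos(pi/95); ϑ = −95·λ_min/(λ_max−λ_min) = 95*cos(pi/95)/(cos(pi/95) + 1).
≈ 47.487011311 (to 9 d.p.).
47 ≤ 95*cos(pi/95)/(cos(pi/95) + 1) ≤ 48: both strict.

95*cos(pi/95)/(cos(pi/95) + 1)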